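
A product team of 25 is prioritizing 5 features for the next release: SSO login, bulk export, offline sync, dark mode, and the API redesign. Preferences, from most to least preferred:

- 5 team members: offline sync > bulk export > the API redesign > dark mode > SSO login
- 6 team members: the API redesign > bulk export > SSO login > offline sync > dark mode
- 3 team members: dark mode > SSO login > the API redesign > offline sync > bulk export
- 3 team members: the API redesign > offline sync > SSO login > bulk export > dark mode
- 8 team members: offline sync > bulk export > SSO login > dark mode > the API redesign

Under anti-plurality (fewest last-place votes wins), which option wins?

offline sync

Last-place votes: SSO login 5, bulk export 3, offline sync 0, dark mode 9, the API redesign 8.
offline sync is ranked last by the fewest voters, so offline sync wins.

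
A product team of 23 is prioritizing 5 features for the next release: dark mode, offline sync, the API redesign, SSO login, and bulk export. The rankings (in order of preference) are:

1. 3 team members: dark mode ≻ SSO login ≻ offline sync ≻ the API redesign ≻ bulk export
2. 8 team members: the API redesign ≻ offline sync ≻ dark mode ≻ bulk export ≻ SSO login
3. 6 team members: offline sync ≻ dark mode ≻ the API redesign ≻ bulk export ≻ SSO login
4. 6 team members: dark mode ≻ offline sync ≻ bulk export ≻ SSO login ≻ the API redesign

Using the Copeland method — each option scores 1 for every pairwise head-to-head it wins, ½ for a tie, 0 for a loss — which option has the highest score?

dark mode: beats the API redesign, SSO login, and bulk export; loses to offline sync → score 3.
offline sync: beats dark mode, the API redesign, SSO login, and bulk export → score 4.
the API redesign: beats SSO login and bulk export; loses to dark mode and offline sync → score 2.
SSO login: loses to dark mode, offline sync, the API redesign, and bulk export → score 0.
bulk export: beats SSO login; loses to dark mode, offline sync, and the API redesign → score 1.
offline sync has the best pairwise record.

offline sync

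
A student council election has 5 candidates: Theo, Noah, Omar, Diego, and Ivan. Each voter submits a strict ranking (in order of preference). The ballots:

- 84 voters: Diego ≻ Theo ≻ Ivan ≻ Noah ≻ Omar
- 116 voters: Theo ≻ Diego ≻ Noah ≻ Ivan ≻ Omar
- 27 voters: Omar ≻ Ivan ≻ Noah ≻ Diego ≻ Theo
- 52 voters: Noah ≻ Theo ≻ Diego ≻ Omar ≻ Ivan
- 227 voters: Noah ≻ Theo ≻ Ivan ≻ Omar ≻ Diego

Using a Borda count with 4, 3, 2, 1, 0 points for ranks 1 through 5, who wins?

Theo: 84·3 + 116·4 + 27·0 + 52·3 + 227·3 = 1553
Noah: 84·1 + 116·2 + 27·2 + 52·4 + 227·4 = 1486
Omar: 84·0 + 116·0 + 27·4 + 52·1 + 227·1 = 387
Diego: 84·4 + 116·3 + 27·1 + 52·2 + 227·0 = 815
Ivan: 84·2 + 116·1 + 27·3 + 52·0 + 227·2 = 819
Theo has the highest Borda score (1553).

Theo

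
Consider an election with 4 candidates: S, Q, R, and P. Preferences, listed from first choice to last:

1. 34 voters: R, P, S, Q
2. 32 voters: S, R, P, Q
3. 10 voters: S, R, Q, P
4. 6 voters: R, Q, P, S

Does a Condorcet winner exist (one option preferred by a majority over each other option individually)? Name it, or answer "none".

S

S vs Q: 76–6 for S.
S vs R: 42–40 for S.
S vs P: 42–40 for S.
S beats every other option head-to-head.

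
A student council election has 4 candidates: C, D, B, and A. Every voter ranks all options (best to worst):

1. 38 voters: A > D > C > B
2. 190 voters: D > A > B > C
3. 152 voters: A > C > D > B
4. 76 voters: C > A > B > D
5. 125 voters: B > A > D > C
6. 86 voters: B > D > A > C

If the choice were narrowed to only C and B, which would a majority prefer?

Voters preferring C to B: 266; preferring B to C: 401.
B wins the head-to-head.

B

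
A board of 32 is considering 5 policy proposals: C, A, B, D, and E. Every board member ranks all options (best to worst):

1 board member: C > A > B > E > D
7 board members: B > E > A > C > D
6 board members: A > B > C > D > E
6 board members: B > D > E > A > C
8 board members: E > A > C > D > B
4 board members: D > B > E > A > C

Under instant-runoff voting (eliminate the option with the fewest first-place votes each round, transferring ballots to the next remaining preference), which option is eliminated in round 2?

Round 1: C 1, A 6, B 13, D 4, E 8. Eliminate C.
Round 2: A 7, B 13, D 4, E 8. Eliminate D.

D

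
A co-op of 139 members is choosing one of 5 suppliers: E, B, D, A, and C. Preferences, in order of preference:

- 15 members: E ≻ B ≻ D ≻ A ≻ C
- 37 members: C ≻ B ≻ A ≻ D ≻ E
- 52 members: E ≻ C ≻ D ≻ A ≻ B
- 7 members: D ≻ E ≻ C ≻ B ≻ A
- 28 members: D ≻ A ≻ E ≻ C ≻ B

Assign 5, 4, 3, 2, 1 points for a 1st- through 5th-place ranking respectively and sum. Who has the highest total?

E: 15·5 + 37·1 + 52·5 + 7·4 + 28·3 = 484
B: 15·4 + 37·4 + 52·1 + 7·2 + 28·1 = 302
D: 15·3 + 37·2 + 52·3 + 7·5 + 28·5 = 450
A: 15·2 + 37·3 + 52·2 + 7·1 + 28·4 = 364
C: 15·1 + 37·5 + 52·4 + 7·3 + 28·2 = 485
C has the highest Borda score (485).

C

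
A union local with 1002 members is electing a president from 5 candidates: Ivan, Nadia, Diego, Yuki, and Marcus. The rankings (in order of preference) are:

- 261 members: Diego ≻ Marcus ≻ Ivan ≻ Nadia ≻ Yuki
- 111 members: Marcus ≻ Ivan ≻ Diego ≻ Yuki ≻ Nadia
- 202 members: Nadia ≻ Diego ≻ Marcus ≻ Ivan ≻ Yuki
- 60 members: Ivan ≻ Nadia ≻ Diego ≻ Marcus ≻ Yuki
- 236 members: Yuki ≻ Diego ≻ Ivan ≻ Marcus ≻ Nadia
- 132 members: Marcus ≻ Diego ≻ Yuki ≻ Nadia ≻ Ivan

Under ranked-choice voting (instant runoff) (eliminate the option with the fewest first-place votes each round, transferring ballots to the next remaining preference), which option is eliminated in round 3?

Round 1: Ivan 60, Nadia 202, Diego 261, Yuki 236, Marcus 243. Eliminate Ivan.
Round 2: Nadia 262, Diego 261, Yuki 236, Marcus 243. Eliminate Yuki.
Round 3: Nadia 262, Diego 497, Marcus 243. Eliminate Marcus.

Marcus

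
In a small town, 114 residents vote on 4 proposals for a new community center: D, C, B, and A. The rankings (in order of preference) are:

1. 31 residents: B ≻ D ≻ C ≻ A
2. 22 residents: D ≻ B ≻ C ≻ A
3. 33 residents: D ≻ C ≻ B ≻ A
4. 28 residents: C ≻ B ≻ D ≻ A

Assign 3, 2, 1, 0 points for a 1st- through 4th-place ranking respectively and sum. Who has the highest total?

D

D: 31·2 + 22·3 + 33·3 + 28·1 = 255
C: 31·1 + 22·1 + 33·2 + 28·3 = 203
B: 31·3 + 22·2 + 33·1 + 28·2 = 226
A: 31·0 + 22·0 + 33·0 + 28·0 = 0
D has the highest Borda score (255).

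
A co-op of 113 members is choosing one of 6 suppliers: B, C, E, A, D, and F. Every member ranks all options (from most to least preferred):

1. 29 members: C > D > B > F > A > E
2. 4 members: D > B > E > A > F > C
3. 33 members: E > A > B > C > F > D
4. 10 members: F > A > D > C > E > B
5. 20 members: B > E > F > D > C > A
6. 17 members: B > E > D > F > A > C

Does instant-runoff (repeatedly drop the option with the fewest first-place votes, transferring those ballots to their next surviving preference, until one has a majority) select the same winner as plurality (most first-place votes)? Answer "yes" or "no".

Instant-runoff — R1 B 37, C 29, E 33, A 0, D 4, F 10 (A out); R2 B 37, C 29, E 33, D 4, F 10 (D out); R3 B 41, C 29, E 33, F 10 (F out); R4 B 41, C 39, E 33 (E out); R5 B 74, C 39 (B winner). Winner: B.
Plurality — first-place votes: B 37, C 29, E 33, A 0, D 4, F 10. Winner: B.
The two methods agree.

yes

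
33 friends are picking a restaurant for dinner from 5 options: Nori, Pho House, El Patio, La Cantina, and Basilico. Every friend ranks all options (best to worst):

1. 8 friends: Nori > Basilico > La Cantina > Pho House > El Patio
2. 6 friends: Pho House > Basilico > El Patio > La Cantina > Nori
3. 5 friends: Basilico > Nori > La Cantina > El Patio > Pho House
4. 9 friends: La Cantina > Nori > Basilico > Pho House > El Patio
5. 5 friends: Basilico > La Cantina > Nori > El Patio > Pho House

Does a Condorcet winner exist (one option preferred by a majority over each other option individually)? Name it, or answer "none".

Checking pairwise contests:
La Cantina beats Nori 20–13.
Nori beats Pho House 27–6.
Nori beats El Patio 27–6.
Basilico beats La Cantina 24–9.
Nori beats Basilico 17–16.
Every option loses at least one head-to-head, so there is no Condorcet winner.

none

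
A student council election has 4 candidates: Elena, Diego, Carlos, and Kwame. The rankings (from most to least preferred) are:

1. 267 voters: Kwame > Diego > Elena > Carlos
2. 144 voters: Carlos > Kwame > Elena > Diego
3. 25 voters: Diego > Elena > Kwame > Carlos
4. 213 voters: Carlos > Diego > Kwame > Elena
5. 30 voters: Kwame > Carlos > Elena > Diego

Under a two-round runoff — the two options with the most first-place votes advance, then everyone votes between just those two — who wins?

Carlos

Round 1 first-place votes: Elena 0, Diego 25, Carlos 357, Kwame 297.
Carlos and Kwame advance.
Runoff: Carlos is preferred to Kwame by 357 voters; Kwame by 322.
Carlos wins the runoff.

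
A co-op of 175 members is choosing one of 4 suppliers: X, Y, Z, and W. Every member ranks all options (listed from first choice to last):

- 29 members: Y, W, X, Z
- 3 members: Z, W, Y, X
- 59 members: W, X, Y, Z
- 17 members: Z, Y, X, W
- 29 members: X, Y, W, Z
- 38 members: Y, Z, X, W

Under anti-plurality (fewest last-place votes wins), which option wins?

Last-place votes: X 3, Y 0, Z 117, W 55.
Y is ranked last by the fewest voters, so Y wins.

Y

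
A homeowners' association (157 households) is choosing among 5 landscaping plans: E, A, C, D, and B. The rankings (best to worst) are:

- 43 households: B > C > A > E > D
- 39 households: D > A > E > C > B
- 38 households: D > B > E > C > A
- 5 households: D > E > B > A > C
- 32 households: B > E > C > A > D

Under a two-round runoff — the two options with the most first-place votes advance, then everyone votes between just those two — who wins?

Round 1 first-place votes: E 0, A 0, C 0, D 82, B 75.
D and B advance.
Runoff: D is preferred to B by 82 voters; B by 75.
D wins the runoff.

D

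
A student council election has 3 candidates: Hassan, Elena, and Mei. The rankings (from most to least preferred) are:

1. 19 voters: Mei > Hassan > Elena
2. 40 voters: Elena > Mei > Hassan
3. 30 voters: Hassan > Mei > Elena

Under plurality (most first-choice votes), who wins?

First-place votes: Hassan 30, Elena 40, Mei 19.
Elena has the most first-place votes.

Elena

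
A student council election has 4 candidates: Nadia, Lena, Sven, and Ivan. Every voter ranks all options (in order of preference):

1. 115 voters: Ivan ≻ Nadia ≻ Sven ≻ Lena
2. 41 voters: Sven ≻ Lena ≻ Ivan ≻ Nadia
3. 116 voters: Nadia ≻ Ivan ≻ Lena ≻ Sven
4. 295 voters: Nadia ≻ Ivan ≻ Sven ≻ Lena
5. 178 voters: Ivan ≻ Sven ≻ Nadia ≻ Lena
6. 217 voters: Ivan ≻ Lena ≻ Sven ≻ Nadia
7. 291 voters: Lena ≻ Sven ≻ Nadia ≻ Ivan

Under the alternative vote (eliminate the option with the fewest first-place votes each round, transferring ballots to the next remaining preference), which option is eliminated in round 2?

Round 1: Nadia 411, Lena 291, Sven 41, Ivan 510. Eliminate Sven.
Round 2: Nadia 411, Lena 332, Ivan 510. Eliminate Lena.

Lena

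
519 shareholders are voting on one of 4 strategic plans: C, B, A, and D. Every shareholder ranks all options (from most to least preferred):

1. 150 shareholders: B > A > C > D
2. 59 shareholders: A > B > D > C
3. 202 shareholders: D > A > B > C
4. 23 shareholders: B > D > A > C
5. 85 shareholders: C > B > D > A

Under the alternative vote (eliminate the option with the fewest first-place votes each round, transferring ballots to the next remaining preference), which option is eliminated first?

A

Round 1: C 85, B 173, A 59, D 202. Eliminate A.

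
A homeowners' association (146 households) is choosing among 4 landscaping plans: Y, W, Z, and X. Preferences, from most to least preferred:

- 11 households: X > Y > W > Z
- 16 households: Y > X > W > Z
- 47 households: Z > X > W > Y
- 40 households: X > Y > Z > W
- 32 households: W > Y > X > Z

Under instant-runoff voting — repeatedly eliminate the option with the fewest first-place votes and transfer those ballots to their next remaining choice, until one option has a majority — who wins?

Round 1: Y 16, W 32, Z 47, X 51. Eliminate Y.
Round 2: W 32, Z 47, X 67. Eliminate W.
Round 3: Z 47, X 99. X has a majority.

X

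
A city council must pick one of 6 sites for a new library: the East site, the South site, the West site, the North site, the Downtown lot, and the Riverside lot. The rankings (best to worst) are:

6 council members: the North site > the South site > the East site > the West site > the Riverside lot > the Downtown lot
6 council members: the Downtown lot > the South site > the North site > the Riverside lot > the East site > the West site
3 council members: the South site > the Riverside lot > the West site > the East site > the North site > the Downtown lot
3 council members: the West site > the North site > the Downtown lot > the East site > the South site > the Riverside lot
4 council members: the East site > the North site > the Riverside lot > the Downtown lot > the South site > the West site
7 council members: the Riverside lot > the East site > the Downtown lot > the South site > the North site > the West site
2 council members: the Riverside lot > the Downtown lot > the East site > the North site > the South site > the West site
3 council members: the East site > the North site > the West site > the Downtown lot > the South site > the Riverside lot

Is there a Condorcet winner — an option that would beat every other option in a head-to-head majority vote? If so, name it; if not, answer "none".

none

Checking pairwise contests:
the Riverside lot beats the East site 18–16.
the East site beats the South site 19–15.
the East site beats the West site 28–6.
the East site beats the North site 19–15.
the East site beats the Downtown lot 23–11.
the South site beats the Riverside lot 21–13.
Every option loses at least one head-to-head, so there is no Condorcet winner.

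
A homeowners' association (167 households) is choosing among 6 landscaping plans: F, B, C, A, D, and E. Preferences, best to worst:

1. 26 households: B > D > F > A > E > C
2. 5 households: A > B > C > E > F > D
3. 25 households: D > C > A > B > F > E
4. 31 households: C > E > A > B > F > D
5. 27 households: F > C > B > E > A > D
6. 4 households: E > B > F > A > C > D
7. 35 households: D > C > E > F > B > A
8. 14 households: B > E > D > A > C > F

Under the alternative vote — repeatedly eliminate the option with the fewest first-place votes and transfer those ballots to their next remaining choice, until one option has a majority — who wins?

D

Round 1: F 27, B 40, C 31, A 5, D 60, E 4. Eliminate E.
Round 2: F 27, B 44, C 31, A 5, D 60. Eliminate A.
Round 3: F 27, B 49, C 31, D 60. Eliminate F.
Round 4: B 49, C 58, D 60. Eliminate B.
Round 5: C 67, D 100. D has a majority.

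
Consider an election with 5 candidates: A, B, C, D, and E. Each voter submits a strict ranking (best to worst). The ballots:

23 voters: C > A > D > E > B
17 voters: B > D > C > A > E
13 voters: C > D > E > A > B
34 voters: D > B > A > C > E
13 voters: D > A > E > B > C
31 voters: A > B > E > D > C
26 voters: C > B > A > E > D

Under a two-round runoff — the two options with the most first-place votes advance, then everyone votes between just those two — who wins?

Round 1 first-place votes: A 31, B 17, C 62, D 47, E 0.
C and D advance.
Runoff: C is preferred to D by 62 voters; D by 95.
D wins the runoff.

D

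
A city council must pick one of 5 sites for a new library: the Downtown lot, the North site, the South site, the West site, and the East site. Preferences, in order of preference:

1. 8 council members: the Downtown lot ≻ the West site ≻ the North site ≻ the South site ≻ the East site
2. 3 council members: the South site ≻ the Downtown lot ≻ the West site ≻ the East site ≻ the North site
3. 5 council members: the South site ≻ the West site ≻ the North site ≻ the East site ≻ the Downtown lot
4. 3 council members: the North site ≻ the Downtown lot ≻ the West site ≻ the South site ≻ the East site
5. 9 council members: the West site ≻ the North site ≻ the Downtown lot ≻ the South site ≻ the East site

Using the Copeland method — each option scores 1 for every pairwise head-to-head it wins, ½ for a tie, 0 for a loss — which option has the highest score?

the West site

the Downtown lot: beats the South site and the East site; ties the West site; loses to the North site → score 2.5.
the North site: beats the Downtown lot, the South site, and the East site; loses to the West site → score 3.
the South site: beats the East site; loses to the Downtown lot, the North site, and the West site → score 1.
the West site: beats the North site, the South site, and the East site; ties the Downtown lot → score 3.5.
the East site: loses to the Downtown lot, the North site, the South site, and the West site → score 0.
the West site has the best pairwise record.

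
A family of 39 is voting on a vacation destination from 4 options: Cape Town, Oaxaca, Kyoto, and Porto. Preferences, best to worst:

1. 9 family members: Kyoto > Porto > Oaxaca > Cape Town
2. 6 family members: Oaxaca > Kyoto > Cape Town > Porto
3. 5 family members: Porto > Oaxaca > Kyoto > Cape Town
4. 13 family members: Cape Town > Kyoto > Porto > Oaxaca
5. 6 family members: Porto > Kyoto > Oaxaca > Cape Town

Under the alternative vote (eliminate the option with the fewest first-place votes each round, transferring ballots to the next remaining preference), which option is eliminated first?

Round 1: Cape Town 13, Oaxaca 6, Kyoto 9, Porto 11. Eliminate Oaxaca.

Oaxaca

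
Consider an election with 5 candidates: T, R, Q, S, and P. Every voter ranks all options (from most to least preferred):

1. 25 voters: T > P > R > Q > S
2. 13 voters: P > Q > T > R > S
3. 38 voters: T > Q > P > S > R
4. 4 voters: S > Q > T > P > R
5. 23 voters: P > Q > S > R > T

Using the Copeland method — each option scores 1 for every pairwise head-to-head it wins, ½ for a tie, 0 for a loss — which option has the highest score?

T

T: beats R, Q, S, and P → score 4.
R: loses to T, Q, S, and P → score 0.
Q: beats R and S; loses to T and P → score 2.
S: beats R; loses to T, Q, and P → score 1.
P: beats R, Q, and S; loses to T → score 3.
T has the best pairwise record.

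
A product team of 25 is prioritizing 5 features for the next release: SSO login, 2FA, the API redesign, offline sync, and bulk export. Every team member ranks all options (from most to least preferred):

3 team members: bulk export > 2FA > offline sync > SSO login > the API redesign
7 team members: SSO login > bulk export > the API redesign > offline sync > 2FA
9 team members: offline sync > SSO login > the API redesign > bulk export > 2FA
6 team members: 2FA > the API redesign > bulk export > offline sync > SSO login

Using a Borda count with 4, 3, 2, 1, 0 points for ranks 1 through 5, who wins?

SSO login: 3·1 + 7·4 + 9·3 + 6·0 = 58
2FA: 3·3 + 7·0 + 9·0 + 6·4 = 33
the API redesign: 3·0 + 7·2 + 9·2 + 6·3 = 50
offline sync: 3·2 + 7·1 + 9·4 + 6·1 = 55
bulk export: 3·4 + 7·3 + 9·1 + 6·2 = 54
SSO login has the highest Borda score (58).

SSO login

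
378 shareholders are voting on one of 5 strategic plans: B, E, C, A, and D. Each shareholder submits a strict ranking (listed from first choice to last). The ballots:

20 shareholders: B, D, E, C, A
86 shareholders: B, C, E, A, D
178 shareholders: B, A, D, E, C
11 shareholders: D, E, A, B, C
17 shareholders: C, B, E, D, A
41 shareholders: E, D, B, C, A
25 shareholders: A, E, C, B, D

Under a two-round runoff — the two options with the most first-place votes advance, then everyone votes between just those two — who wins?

B

Round 1 first-place votes: B 284, E 41, C 17, A 25, D 11.
B and E advance.
Runoff: B is preferred to E by 301 voters; E by 77.
B wins the runoff.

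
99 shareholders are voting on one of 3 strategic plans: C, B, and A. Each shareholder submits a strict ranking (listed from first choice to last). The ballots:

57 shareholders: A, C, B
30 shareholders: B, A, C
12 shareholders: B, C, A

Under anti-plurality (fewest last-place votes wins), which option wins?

Last-place votes: C 30, B 57, A 12.
A is ranked last by the fewest voters, so A wins.

A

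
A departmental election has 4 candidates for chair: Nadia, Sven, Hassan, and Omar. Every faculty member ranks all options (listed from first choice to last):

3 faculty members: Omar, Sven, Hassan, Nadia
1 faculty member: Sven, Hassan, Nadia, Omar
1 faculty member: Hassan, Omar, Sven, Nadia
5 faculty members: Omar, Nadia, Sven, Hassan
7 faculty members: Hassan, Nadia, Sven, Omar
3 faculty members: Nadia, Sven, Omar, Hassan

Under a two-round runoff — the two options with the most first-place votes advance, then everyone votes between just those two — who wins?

Omar

Round 1 first-place votes: Nadia 3, Sven 1, Hassan 8, Omar 8.
Hassan and Omar advance.
Runoff: Hassan is preferred to Omar by 9 voters; Omar by 11.
Omar wins the runoff.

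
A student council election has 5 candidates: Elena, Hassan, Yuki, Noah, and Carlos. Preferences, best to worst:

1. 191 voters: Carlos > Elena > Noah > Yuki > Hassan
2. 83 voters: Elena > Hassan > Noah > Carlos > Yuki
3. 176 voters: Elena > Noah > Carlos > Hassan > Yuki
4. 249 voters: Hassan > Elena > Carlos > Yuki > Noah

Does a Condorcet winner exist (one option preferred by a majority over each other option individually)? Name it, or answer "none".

Elena vs Hassan: 450–249 for Elena.
Elena vs Yuki: 699–0 for Elena.
Elena vs Noah: 699–0 for Elena.
Elena vs Carlos: 508–191 for Elena.
Elena beats every other option head-to-head.

Elena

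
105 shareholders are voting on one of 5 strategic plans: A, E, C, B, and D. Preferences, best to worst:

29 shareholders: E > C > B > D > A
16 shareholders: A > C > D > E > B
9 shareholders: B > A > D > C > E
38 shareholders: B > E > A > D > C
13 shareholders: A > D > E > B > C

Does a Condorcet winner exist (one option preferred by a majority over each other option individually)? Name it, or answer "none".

E

E vs A: 67–38 for E.
E vs C: 80–25 for E.
E vs B: 58–47 for E.
E vs D: 67–38 for E.
E beats every other option head-to-head.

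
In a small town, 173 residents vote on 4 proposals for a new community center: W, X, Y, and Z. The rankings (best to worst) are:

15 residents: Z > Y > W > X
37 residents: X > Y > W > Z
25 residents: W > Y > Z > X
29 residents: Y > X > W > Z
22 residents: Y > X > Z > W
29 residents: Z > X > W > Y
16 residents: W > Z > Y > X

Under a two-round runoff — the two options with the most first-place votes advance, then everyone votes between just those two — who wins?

Round 1 first-place votes: W 41, X 37, Y 51, Z 44.
Y and Z advance.
Runoff: Y is preferred to Z by 113 voters; Z by 60.
Y wins the runoff.

Y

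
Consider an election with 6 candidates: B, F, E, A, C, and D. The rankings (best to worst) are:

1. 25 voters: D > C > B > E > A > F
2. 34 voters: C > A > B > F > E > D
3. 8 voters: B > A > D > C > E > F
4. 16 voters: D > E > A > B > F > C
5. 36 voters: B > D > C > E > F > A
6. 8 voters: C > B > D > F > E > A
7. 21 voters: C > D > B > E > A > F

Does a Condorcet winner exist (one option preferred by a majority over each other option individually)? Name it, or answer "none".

none

Checking pairwise contests:
C beats B 88–60.
B beats F 148–0.
B beats E 132–16.
B beats A 98–50.
D beats C 85–63.
B beats D 86–62.
Every option loses at least one head-to-head, so there is no Condorcet winner.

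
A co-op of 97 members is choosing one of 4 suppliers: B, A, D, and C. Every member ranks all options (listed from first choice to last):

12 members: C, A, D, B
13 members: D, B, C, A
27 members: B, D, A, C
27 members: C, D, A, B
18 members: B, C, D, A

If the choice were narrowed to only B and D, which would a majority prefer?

D

Voters preferring B to D: 45; preferring D to B: 52.
D wins the head-to-head.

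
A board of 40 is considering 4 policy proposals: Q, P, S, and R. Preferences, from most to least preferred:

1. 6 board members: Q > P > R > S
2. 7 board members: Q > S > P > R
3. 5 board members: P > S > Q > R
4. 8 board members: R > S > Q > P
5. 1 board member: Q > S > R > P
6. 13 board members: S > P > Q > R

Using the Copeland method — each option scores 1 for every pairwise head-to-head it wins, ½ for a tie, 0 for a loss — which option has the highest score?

S

Q: beats P and R; loses to S → score 2.
P: beats R; loses to Q and S → score 1.
S: beats Q, P, and R → score 3.
R: loses to Q, P, and S → score 0.
S has the best pairwise record.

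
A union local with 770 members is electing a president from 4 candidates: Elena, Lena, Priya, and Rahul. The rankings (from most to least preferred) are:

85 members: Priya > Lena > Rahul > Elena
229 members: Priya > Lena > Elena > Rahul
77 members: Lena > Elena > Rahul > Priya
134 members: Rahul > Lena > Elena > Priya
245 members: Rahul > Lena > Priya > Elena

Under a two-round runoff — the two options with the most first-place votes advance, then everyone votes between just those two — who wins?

Rahul

Round 1 first-place votes: Elena 0, Lena 77, Priya 314, Rahul 379.
Rahul and Priya advance.
Runoff: Rahul is preferred to Priya by 456 voters; Priya by 314.
Rahul wins the runoff.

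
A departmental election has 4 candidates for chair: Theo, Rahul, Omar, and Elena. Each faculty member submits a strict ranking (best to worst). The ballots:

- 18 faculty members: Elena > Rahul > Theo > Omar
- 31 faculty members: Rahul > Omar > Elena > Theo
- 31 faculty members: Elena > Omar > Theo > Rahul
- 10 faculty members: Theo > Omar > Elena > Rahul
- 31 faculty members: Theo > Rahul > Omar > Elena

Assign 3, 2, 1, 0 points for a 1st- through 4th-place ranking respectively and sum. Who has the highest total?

Theo: 18·1 + 31·0 + 31·1 + 10·3 + 31·3 = 172
Rahul: 18·2 + 31·3 + 31·0 + 10·0 + 31·2 = 191
Omar: 18·0 + 31·2 + 31·2 + 10·2 + 31·1 = 175
Elena: 18·3 + 31·1 + 31·3 + 10·1 + 31·0 = 188
Rahul has the highest Borda score (191).

Rahul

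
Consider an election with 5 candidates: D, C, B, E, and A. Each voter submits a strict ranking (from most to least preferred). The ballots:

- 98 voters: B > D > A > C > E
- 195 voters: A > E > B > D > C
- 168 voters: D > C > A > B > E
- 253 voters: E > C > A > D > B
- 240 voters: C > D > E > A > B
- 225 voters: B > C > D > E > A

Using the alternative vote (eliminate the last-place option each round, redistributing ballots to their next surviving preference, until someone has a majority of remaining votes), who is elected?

C

Round 1: D 168, C 240, B 323, E 253, A 195. Eliminate D.
Round 2: C 408, B 323, E 253, A 195. Eliminate A.
Round 3: C 408, B 323, E 448. Eliminate B.
Round 4: C 731, E 448. C has a majority.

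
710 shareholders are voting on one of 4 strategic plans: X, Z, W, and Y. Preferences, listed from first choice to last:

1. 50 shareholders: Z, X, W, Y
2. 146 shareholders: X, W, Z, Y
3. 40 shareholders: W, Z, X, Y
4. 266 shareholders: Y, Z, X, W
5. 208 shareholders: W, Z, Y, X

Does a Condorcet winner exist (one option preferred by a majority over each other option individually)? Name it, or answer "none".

Checking pairwise contests:
Z beats X 564–146.
W beats Z 394–316.
X beats W 462–248.
Z beats Y 444–266.
Every option loses at least one head-to-head, so there is no Condorcet winner.

none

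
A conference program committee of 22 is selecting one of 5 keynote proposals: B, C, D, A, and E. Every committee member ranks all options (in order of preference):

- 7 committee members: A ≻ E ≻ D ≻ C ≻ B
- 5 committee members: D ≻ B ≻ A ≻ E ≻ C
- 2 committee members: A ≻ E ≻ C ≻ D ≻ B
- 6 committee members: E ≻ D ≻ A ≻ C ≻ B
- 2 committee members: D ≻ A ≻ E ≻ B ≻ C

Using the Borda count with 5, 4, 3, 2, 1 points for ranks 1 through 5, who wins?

A

B: 7·1 + 5·4 + 2·1 + 6·1 + 2·2 = 39
C: 7·2 + 5·1 + 2·3 + 6·2 + 2·1 = 39
D: 7·3 + 5·5 + 2·2 + 6·4 + 2·5 = 84
A: 7·5 + 5·3 + 2·5 + 6·3 + 2·4 = 86
E: 7·4 + 5·2 + 2·4 + 6·5 + 2·3 = 82
A has the highest Borda score (86).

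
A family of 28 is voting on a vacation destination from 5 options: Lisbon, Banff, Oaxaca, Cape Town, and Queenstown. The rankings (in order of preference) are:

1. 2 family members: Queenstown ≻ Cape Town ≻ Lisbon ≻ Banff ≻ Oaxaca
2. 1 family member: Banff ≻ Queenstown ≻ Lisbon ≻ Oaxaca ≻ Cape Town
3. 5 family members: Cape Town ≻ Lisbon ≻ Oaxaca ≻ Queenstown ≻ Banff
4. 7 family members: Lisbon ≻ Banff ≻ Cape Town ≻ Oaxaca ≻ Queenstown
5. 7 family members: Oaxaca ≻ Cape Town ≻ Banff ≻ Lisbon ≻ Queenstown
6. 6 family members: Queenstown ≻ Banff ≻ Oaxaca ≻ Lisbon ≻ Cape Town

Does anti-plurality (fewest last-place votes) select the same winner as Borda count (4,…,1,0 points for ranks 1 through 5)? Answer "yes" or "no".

yes

Anti-plurality — last-place votes: Lisbon 0, Banff 5, Oaxaca 2, Cape Town 7, Queenstown 14. Winner: Lisbon.
Borda — scores: Lisbon 62, Banff 59, Oaxaca 58, Cape Town 61, Queenstown 40. Winner: Lisbon.
The two methods agree.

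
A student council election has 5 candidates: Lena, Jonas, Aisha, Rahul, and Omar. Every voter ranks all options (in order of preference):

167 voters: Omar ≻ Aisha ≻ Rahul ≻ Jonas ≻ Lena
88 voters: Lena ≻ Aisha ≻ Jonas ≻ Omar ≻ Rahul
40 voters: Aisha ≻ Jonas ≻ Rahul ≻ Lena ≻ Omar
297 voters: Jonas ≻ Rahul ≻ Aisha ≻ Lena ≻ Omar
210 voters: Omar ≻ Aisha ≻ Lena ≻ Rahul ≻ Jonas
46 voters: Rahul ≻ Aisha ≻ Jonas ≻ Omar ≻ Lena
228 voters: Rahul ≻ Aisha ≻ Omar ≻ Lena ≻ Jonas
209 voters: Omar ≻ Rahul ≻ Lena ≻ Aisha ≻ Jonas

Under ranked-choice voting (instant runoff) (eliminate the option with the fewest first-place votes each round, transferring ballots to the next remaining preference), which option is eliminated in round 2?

Round 1: Lena 88, Jonas 297, Aisha 40, Rahul 274, Omar 586. Eliminate Aisha.
Round 2: Lena 88, Jonas 337, Rahul 274, Omar 586. Eliminate Lena.

Lena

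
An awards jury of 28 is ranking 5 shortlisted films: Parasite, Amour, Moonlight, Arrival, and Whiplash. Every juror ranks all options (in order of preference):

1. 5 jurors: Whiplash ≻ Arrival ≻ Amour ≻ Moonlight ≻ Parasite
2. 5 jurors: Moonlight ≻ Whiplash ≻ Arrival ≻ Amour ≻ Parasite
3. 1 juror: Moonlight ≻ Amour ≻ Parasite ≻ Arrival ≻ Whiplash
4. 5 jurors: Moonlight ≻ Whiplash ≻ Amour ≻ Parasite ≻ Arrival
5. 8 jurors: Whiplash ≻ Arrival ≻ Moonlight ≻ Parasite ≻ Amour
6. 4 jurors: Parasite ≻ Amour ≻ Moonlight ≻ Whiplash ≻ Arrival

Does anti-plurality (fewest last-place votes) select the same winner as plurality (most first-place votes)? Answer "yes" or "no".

Anti-plurality — last-place votes: Parasite 10, Amour 8, Moonlight 0, Arrival 9, Whiplash 1. Winner: Moonlight.
Plurality — first-place votes: Parasite 4, Amour 0, Moonlight 11, Arrival 0, Whiplash 13. Winner: Whiplash.
The two methods disagree.

no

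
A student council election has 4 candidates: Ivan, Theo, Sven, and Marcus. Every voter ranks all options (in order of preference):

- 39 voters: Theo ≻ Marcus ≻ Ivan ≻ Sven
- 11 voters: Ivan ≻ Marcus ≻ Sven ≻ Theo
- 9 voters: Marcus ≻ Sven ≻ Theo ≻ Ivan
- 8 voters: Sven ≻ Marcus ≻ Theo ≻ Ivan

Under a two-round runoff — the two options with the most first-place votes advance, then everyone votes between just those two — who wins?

Theo

Round 1 first-place votes: Ivan 11, Theo 39, Sven 8, Marcus 9.
Theo and Ivan advance.
Runoff: Theo is preferred to Ivan by 56 voters; Ivan by 11.
Theo wins the runoff.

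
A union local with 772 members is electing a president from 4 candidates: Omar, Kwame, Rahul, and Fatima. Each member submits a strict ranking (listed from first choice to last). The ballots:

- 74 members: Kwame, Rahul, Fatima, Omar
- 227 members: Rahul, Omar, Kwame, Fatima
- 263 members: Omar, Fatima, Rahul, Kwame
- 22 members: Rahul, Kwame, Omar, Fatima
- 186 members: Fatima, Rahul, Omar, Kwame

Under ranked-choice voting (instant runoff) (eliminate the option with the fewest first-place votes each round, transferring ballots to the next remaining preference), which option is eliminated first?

Kwame

Round 1: Omar 263, Kwame 74, Rahul 249, Fatima 186. Eliminate Kwame.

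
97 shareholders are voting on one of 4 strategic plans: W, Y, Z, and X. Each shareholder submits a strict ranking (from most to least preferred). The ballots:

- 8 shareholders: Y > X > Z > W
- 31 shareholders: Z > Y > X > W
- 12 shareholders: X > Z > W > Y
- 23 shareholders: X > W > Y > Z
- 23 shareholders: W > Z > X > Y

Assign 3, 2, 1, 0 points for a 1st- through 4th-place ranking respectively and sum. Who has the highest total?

W: 8·0 + 31·0 + 12·1 + 23·2 + 23·3 = 127
Y: 8·3 + 31·2 + 12·0 + 23·1 + 23·0 = 109
Z: 8·1 + 31·3 + 12·2 + 23·0 + 23·2 = 171
X: 8·2 + 31·1 + 12·3 + 23·3 + 23·1 = 175
X has the highest Borda score (175).

X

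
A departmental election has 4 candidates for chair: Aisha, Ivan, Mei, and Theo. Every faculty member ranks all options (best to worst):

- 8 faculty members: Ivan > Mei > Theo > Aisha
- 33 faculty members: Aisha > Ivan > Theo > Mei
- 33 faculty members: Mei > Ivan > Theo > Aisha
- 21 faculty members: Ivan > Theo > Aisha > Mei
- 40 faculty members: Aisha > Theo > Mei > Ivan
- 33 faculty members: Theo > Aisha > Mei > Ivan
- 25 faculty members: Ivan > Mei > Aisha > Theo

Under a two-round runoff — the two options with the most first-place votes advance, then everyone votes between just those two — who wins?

Aisha

Round 1 first-place votes: Aisha 73, Ivan 54, Mei 33, Theo 33.
Aisha and Ivan advance.
Runoff: Aisha is preferred to Ivan by 106 voters; Ivan by 87.
Aisha wins the runoff.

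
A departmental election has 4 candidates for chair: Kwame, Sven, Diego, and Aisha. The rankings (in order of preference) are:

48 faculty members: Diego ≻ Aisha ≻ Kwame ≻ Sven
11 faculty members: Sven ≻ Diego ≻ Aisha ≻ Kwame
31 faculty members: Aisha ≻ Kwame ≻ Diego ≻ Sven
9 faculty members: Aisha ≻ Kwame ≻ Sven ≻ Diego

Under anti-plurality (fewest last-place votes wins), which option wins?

Aisha

Last-place votes: Kwame 11, Sven 79, Diego 9, Aisha 0.
Aisha is ranked last by the fewest voters, so Aisha wins.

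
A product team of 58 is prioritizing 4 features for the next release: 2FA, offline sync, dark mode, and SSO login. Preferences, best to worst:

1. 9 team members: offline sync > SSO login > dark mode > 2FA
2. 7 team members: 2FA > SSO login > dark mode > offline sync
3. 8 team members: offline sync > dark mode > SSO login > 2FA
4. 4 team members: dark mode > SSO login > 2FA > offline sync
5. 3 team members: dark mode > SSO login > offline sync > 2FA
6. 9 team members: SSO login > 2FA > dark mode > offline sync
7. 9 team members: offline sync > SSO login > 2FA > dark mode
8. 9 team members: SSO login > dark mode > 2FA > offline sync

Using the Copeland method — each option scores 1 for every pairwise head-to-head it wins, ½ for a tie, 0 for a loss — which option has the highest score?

SSO login

2FA: ties offline sync; loses to dark mode and SSO login → score 0.5.
offline sync: ties 2FA; loses to dark mode and SSO login → score 0.5.
dark mode: beats 2FA and offline sync; loses to SSO login → score 2.
SSO login: beats 2FA, offline sync, and dark mode → score 3.
SSO login has the best pairwise record.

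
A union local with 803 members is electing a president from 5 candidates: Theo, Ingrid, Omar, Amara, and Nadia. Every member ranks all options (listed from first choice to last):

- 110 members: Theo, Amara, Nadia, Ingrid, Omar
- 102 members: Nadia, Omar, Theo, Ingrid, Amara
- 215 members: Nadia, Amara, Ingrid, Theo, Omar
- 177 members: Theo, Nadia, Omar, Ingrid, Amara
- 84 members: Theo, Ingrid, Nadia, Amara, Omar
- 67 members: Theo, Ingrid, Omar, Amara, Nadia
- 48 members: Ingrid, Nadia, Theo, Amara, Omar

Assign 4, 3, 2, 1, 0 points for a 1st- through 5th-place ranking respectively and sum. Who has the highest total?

Theo: 110·4 + 102·2 + 215·1 + 177·4 + 84·4 + 67·4 + 48·2 = 2267
Ingrid: 110·1 + 102·1 + 215·2 + 177·1 + 84·3 + 67·3 + 48·4 = 1464
Omar: 110·0 + 102·3 + 215·0 + 177·2 + 84·0 + 67·2 + 48·0 = 794
Amara: 110·3 + 102·0 + 215·3 + 177·0 + 84·1 + 67·1 + 48·1 = 1174
Nadia: 110·2 + 102·4 + 215·4 + 177·3 + 84·2 + 67·0 + 48·3 = 2331
Nadia has the highest Borda score (2331).

Nadia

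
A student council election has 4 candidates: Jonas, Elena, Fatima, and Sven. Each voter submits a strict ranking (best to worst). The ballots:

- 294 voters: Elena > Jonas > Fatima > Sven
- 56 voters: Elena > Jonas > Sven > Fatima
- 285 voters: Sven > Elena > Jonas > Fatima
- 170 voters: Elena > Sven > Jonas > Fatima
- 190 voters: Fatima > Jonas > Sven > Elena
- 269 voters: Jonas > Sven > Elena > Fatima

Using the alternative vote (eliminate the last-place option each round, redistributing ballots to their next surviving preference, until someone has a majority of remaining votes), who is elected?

Round 1: Jonas 269, Elena 520, Fatima 190, Sven 285. Eliminate Fatima.
Round 2: Jonas 459, Elena 520, Sven 285. Eliminate Sven.
Round 3: Jonas 459, Elena 805. Elena has a majority.

Elena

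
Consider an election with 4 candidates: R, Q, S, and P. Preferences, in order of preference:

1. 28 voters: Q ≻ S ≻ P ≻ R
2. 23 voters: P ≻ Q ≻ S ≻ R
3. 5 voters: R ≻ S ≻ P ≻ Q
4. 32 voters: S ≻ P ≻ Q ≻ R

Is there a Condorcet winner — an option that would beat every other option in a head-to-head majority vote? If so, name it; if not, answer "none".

Checking pairwise contests:
Q beats R 83–5.
P beats Q 60–28.
Q beats S 51–37.
S beats P 65–23.
Every option loses at least one head-to-head, so there is no Condorcet winner.

none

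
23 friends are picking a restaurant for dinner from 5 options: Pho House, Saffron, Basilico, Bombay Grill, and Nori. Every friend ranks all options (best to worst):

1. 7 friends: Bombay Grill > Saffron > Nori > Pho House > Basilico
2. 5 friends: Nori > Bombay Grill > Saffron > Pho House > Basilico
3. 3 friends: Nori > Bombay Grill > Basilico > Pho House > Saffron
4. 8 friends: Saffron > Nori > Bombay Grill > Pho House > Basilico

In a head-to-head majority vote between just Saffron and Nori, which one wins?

Voters preferring Saffron to Nori: 15; preferring Nori to Saffron: 8.
Saffron wins the head-to-head.

Saffron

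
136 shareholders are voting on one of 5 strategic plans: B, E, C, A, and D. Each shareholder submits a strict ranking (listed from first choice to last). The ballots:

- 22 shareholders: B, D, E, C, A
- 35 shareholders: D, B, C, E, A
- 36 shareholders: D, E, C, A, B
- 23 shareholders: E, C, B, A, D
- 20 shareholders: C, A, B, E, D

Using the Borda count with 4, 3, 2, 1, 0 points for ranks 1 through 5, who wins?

D

B: 22·4 + 35·3 + 36·0 + 23·2 + 20·2 = 279
E: 22·2 + 35·1 + 36·3 + 23·4 + 20·1 = 299
C: 22·1 + 35·2 + 36·2 + 23·3 + 20·4 = 313
A: 22·0 + 35·0 + 36·1 + 23·1 + 20·3 = 119
D: 22·3 + 35·4 + 36·4 + 23·0 + 20·0 = 350
D has the highest Borda score (350).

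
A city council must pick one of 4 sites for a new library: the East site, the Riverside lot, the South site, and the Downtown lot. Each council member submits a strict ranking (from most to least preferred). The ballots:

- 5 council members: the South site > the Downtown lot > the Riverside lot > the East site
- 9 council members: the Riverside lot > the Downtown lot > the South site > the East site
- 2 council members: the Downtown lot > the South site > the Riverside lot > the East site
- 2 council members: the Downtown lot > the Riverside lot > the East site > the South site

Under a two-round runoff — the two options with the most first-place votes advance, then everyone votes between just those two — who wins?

Round 1 first-place votes: the East site 0, the Riverside lot 9, the South site 5, the Downtown lot 4.
the Riverside lot and the South site advance.
Runoff: the Riverside lot is preferred to the South site by 11 voters; the South site by 7.
the Riverside lot wins the runoff.

the Riverside lot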